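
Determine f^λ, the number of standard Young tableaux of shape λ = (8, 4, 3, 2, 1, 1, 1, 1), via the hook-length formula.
# SYT of shape (8, 4, 3, 2, 1, 1, 1, 1) = 570341772

Hook-length formula: f^λ = n! / Π hook(c), product over all cells c of the Young diagram. For λ = (8, 4, 3, 2, 1, 1, 1, 1), n = 21 boxes. Hook lengths by row (left-to-right, top-to-bottom): [15, 10, 8, 6, 4, 3, 2, 1]; [10, 5, 3, 1]; [8, 3, 1]; [6, 1]; [4]; [3]; [2]; [1]. Product of hooks = 89579520000. So f^λ = 21! / 89579520000 = 51090942171709440000 / 89579520000 = 570341772.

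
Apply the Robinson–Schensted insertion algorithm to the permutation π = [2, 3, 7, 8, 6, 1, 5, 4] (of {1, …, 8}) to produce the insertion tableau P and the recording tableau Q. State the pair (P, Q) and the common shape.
P = [1, 3, 4, 8] / [2, 5] / [6] / [7];  Q = [1, 2, 3, 4] / [5, 7] / [6] / [8];  common shape = (4, 2, 1, 1)

Row-insert the values π_1, π_2, … into P one at a time, bumping the leftmost entry strictly greater than the inserted value down to the next row. The recording tableau Q records, in position (i, j), the step at which that cell was added to P.
  Insert 2 (step 1): P = [2];  Q = [1]
  Insert 3 (step 2): P = [2, 3];  Q = [1, 2]
  Insert 7 (step 3): P = [2, 3, 7];  Q = [1, 2, 3]
  Insert 8 (step 4): P = [2, 3, 7, 8];  Q = [1, 2, 3, 4]
  Insert 6 (step 5): P = [2, 3, 6, 8] / [7];  Q = [1, 2, 3, 4] / [5]
  Insert 1 (step 6): P = [1, 3, 6, 8] / [2] / [7];  Q = [1, 2, 3, 4] / [5] / [6]
  Insert 5 (step 7): P = [1, 3, 5, 8] / [2, 6] / [7];  Q = [1, 2, 3, 4] / [5, 7] / [6]
  Insert 4 (step 8): P = [1, 3, 4, 8] / [2, 5] / [6] / [7];  Q = [1, 2, 3, 4] / [5, 7] / [6] / [8]
Final shape: (4, 2, 1, 1).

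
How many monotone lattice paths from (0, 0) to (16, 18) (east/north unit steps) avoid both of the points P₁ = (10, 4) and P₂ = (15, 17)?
Number of paths = 1050870366

Inclusion–exclusion. Total paths: C(34, 16) = 2203961430. Through P₁: C(14, 10)·C(20, 6) = 38798760. Through P₂: C(32, 15)·C(2, 1) = 1131445440. Since P₁ is strictly southwest of P₂, a monotone path through both must visit P₁ then P₂; paths through both = C(14, 10)·C(18, 5)·C(2, 1) = 17153136. Avoid both = 2203961430 − 38798760 − 1131445440 + 17153136 = 1050870366.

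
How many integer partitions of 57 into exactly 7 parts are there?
p(57, 7 parts) = 18138

Partitions of n into exactly k parts are in bijection with partitions of n − k into at most k parts (subtract 1 from each part). So p(57, exactly 7) = p(50, parts ≤ 7). Computing via the recurrence p(m, j) = p(m, j−1) + p(m−j, j) gives 18138.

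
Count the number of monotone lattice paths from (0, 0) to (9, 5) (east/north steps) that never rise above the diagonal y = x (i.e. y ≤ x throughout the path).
Number of paths = 1001

By the reflection principle (André's argument), the number of monotone paths to (9, 5) with n ≤ m that never go above y = x is C(14, 9) − C(14, 10) = 2002 − 1001 = 1001.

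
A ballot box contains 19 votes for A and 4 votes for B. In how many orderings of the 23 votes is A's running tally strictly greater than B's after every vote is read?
Strict-lead orderings = 5775

Total orderings of the 23 votes with 19 for A: C(23, 19) = 8855. By the Bertrand ballot formula (Cycle Lemma / reflection principle), the number of orderings in which A is strictly ahead of B throughout is (p − q)/(p + q) · C(p + q, p) = (19 − 4)/(19 + 4) · 8855 = 5775.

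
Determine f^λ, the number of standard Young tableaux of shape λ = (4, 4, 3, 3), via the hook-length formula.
# SYT of shape (4, 4, 3, 3) = 12012

Hook-length formula: f^λ = n! / Π hook(c), product over all cells c of the Young diagram. For λ = (4, 4, 3, 3), n = 14 boxes. Hook lengths by row (left-to-right, top-to-bottom): [7, 6, 5, 2]; [6, 5, 4, 1]; [4, 3, 2]; [3, 2, 1]. Product of hooks = 7257600. So f^λ = 14! / 7257600 = 87178291200 / 7257600 = 12012.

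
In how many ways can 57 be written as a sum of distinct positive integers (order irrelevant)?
q(57) = 7917

A partition into distinct parts is a strictly decreasing sequence summing to n. The recurrence d(n, m) = d(n, m−1) + d(n−m, m−1) (use part m at most once) with q(n) = d(n, n) gives q(57) = 7917. (Euler's theorem: # distinct-part partitions = # odd-part partitions.)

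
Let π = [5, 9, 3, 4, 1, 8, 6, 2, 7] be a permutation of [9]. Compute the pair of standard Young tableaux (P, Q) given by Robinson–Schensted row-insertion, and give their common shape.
P = [1, 2, 6, 7] / [3, 4] / [5, 8] / [9];  Q = [1, 2, 6, 9] / [3, 4] / [5, 7] / [8];  common shape = (4, 2, 2, 1)

Row-insert the values π_1, π_2, … into P one at a time, bumping the leftmost entry strictly greater than the inserted value down to the next row. The recording tableau Q records, in position (i, j), the step at which that cell was added to P.
  Insert 5 (step 1): P = [5];  Q = [1]
  Insert 9 (step 2): P = [5, 9];  Q = [1, 2]
  Insert 3 (step 3): P = [3, 9] / [5];  Q = [1, 2] / [3]
  Insert 4 (step 4): P = [3, 4] / [5, 9];  Q = [1, 2] / [3, 4]
  Insert 1 (step 5): P = [1, 4] / [3, 9] / [5];  Q = [1, 2] / [3, 4] / [5]
  Insert 8 (step 6): P = [1, 4, 8] / [3, 9] / [5];  Q = [1, 2, 6] / [3, 4] / [5]
  Insert 6 (step 7): P = [1, 4, 6] / [3, 8] / [5, 9];  Q = [1, 2, 6] / [3, 4] / [5, 7]
  Insert 2 (step 8): P = [1, 2, 6] / [3, 4] / [5, 8] / [9];  Q = [1, 2, 6] / [3, 4] / [5, 7] / [8]
  Insert 7 (step 9): P = [1, 2, 6, 7] / [3, 4] / [5, 8] / [9];  Q = [1, 2, 6, 9] / [3, 4] / [5, 7] / [8]
Final shape: (4, 2, 2, 1).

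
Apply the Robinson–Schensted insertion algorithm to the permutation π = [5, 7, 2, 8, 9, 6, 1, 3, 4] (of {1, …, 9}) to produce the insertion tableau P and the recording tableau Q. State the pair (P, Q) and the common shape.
P = [1, 3, 4, 9] / [2, 6, 8] / [5, 7];  Q = [1, 2, 4, 5] / [3, 6, 9] / [7, 8];  common shape = (4, 3, 2)

Row-insert the values π_1, π_2, … into P one at a time, bumping the leftmost entry strictly greater than the inserted value down to the next row. The recording tableau Q records, in position (i, j), the step at which that cell was added to P.
  Insert 5 (step 1): P = [5];  Q = [1]
  Insert 7 (step 2): P = [5, 7];  Q = [1, 2]
  Insert 2 (step 3): P = [2, 7] / [5];  Q = [1, 2] / [3]
  Insert 8 (step 4): P = [2, 7, 8] / [5];  Q = [1, 2, 4] / [3]
  Insert 9 (step 5): P = [2, 7, 8, 9] / [5];  Q = [1, 2, 4, 5] / [3]
  Insert 6 (step 6): P = [2, 6, 8, 9] / [5, 7];  Q = [1, 2, 4, 5] / [3, 6]
  Insert 1 (step 7): P = [1, 6, 8, 9] / [2, 7] / [5];  Q = [1, 2, 4, 5] / [3, 6] / [7]
  Insert 3 (step 8): P = [1, 3, 8, 9] / [2, 6] / [5, 7];  Q = [1, 2, 4, 5] / [3, 6] / [7, 8]
  Insert 4 (step 9): P = [1, 3, 4, 9] / [2, 6, 8] / [5, 7];  Q = [1, 2, 4, 5] / [3, 6, 9] / [7, 8]
Final shape: (4, 3, 2).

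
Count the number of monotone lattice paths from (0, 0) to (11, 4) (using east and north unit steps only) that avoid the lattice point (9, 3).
Number of paths = 705

Total paths from (0, 0) to (11, 4): C(15, 11) = 1365. Paths through (9, 3): (paths (0, 0) → (9, 3)) × (paths (9, 3) → (11, 4)) = C(12, 9) · C(3, 2) = 220 · 3 = 660. Avoidance count = 1365 − 660 = 705.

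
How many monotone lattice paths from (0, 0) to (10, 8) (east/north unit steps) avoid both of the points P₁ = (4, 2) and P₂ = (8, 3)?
Number of paths = 28008

Inclusion–exclusion. Total paths: C(18, 10) = 43758. Through P₁: C(6, 4)·C(12, 6) = 13860. Through P₂: C(11, 8)·C(7, 2) = 3465. Since P₁ is strictly southwest of P₂, a monotone path through both must visit P₁ then P₂; paths through both = C(6, 4)·C(5, 4)·C(7, 2) = 1575. Avoid both = 43758 − 13860 − 3465 + 1575 = 28008.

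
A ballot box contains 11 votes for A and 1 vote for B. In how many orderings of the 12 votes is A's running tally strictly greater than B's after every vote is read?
Strict-lead orderings = 10

Total orderings of the 12 votes with 11 for A: C(12, 11) = 12. By the Bertrand ballot formula (Cycle Lemma / reflection principle), the number of orderings in which A is strictly ahead of B throughout is (p − q)/(p + q) · C(p + q, p) = (11 − 1)/(11 + 1) · 12 = 10.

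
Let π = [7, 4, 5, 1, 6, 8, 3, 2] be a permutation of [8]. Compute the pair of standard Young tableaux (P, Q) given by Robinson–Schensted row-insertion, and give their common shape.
P = [1, 2, 6, 8] / [3, 5] / [4] / [7];  Q = [1, 3, 5, 6] / [2, 7] / [4] / [8];  common shape = (4, 2, 1, 1)

Row-insert the values π_1, π_2, … into P one at a time, bumping the leftmost entry strictly greater than the inserted value down to the next row. The recording tableau Q records, in position (i, j), the step at which that cell was added to P.
  Insert 7 (step 1): P = [7];  Q = [1]
  Insert 4 (step 2): P = [4] / [7];  Q = [1] / [2]
  Insert 5 (step 3): P = [4, 5] / [7];  Q = [1, 3] / [2]
  Insert 1 (step 4): P = [1, 5] / [4] / [7];  Q = [1, 3] / [2] / [4]
  Insert 6 (step 5): P = [1, 5, 6] / [4] / [7];  Q = [1, 3, 5] / [2] / [4]
  Insert 8 (step 6): P = [1, 5, 6, 8] / [4] / [7];  Q = [1, 3, 5, 6] / [2] / [4]
  Insert 3 (step 7): P = [1, 3, 6, 8] / [4, 5] / [7];  Q = [1, 3, 5, 6] / [2, 7] / [4]
  Insert 2 (step 8): P = [1, 2, 6, 8] / [3, 5] / [4] / [7];  Q = [1, 3, 5, 6] / [2, 7] / [4] / [8]
Final shape: (4, 2, 1, 1).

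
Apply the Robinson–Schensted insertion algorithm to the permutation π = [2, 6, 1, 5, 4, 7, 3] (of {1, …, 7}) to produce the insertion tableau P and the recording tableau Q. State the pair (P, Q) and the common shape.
P = [1, 3, 7] / [2, 4] / [5] / [6];  Q = [1, 2, 6] / [3, 4] / [5] / [7];  common shape = (3, 2, 1, 1)

Row-insert the values π_1, π_2, … into P one at a time, bumping the leftmost entry strictly greater than the inserted value down to the next row. The recording tableau Q records, in position (i, j), the step at which that cell was added to P.
  Insert 2 (step 1): P = [2];  Q = [1]
  Insert 6 (step 2): P = [2, 6];  Q = [1, 2]
  Insert 1 (step 3): P = [1, 6] / [2];  Q = [1, 2] / [3]
  Insert 5 (step 4): P = [1, 5] / [2, 6];  Q = [1, 2] / [3, 4]
  Insert 4 (step 5): P = [1, 4] / [2, 5] / [6];  Q = [1, 2] / [3, 4] / [5]
  Insert 7 (step 6): P = [1, 4, 7] / [2, 5] / [6];  Q = [1, 2, 6] / [3, 4] / [5]
  Insert 3 (step 7): P = [1, 3, 7] / [2, 4] / [5] / [6];  Q = [1, 2, 6] / [3, 4] / [5] / [7]
Final shape: (3, 2, 1, 1).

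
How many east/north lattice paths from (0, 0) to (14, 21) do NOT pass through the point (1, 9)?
Number of paths = 2267956400

Total paths from (0, 0) to (14, 21): C(35, 14) = 2319959400. Paths through (1, 9): (paths (0, 0) → (1, 9)) × (paths (1, 9) → (14, 21)) = C(10, 1) · C(25, 13) = 10 · 5200300 = 52003000. Avoidance count = 2319959400 − 52003000 = 2267956400.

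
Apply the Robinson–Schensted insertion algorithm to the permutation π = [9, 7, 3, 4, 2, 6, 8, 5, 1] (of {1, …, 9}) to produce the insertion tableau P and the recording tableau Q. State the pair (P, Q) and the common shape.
P = [1, 4, 5, 8] / [2, 6] / [3] / [7] / [9];  Q = [1, 4, 6, 7] / [2, 8] / [3] / [5] / [9];  common shape = (4, 2, 1, 1, 1)

Row-insert the values π_1, π_2, … into P one at a time, bumping the leftmost entry strictly greater than the inserted value down to the next row. The recording tableau Q records, in position (i, j), the step at which that cell was added to P.
  Insert 9 (step 1): P = [9];  Q = [1]
  Insert 7 (step 2): P = [7] / [9];  Q = [1] / [2]
  Insert 3 (step 3): P = [3] / [7] / [9];  Q = [1] / [2] / [3]
  Insert 4 (step 4): P = [3, 4] / [7] / [9];  Q = [1, 4] / [2] / [3]
  Insert 2 (step 5): P = [2, 4] / [3] / [7] / [9];  Q = [1, 4] / [2] / [3] / [5]
  Insert 6 (step 6): P = [2, 4, 6] / [3] / [7] / [9];  Q = [1, 4, 6] / [2] / [3] / [5]
  Insert 8 (step 7): P = [2, 4, 6, 8] / [3] / [7] / [9];  Q = [1, 4, 6, 7] / [2] / [3] / [5]
  Insert 5 (step 8): P = [2, 4, 5, 8] / [3, 6] / [7] / [9];  Q = [1, 4, 6, 7] / [2, 8] / [3] / [5]
  Insert 1 (step 9): P = [1, 4, 5, 8] / [2, 6] / [3] / [7] / [9];  Q = [1, 4, 6, 7] / [2, 8] / [3] / [5] / [9]
Final shape: (4, 2, 1, 1, 1).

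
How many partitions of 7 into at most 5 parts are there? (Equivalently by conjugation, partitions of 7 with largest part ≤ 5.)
p(7, parts ≤ 5) = 13

Partitions of 7 with all parts ≤ 5: 5+2, 5+1+1, 4+3, 4+2+1, 4+1+1+1, 3+3+1, 3+2+2, 3+2+1+1, 3+1+1+1+1, 2+2+2+1, 2+2+1+1+1, 2+1+1+1+1+1, 1+1+1+1+1+1+1. Count = 13.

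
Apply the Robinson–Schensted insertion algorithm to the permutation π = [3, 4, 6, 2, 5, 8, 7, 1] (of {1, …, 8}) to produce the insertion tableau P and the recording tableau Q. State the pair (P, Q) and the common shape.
P = [1, 4, 5, 7] / [2, 6, 8] / [3];  Q = [1, 2, 3, 6] / [4, 5, 7] / [8];  common shape = (4, 3, 1)

Row-insert the values π_1, π_2, … into P one at a time, bumping the leftmost entry strictly greater than the inserted value down to the next row. The recording tableau Q records, in position (i, j), the step at which that cell was added to P.
  Insert 3 (step 1): P = [3];  Q = [1]
  Insert 4 (step 2): P = [3, 4];  Q = [1, 2]
  Insert 6 (step 3): P = [3, 4, 6];  Q = [1, 2, 3]
  Insert 2 (step 4): P = [2, 4, 6] / [3];  Q = [1, 2, 3] / [4]
  Insert 5 (step 5): P = [2, 4, 5] / [3, 6];  Q = [1, 2, 3] / [4, 5]
  Insert 8 (step 6): P = [2, 4, 5, 8] / [3, 6];  Q = [1, 2, 3, 6] / [4, 5]
  Insert 7 (step 7): P = [2, 4, 5, 7] / [3, 6, 8];  Q = [1, 2, 3, 6] / [4, 5, 7]
  Insert 1 (step 8): P = [1, 4, 5, 7] / [2, 6, 8] / [3];  Q = [1, 2, 3, 6] / [4, 5, 7] / [8]
Final shape: (4, 3, 1).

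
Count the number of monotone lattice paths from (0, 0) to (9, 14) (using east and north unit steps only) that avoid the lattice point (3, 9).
Number of paths = 715550

Total paths from (0, 0) to (9, 14): C(23, 9) = 817190. Paths through (3, 9): (paths (0, 0) → (3, 9)) × (paths (3, 9) → (9, 14)) = C(12, 3) · C(11, 6) = 220 · 462 = 101640. Avoidance count = 817190 − 101640 = 715550.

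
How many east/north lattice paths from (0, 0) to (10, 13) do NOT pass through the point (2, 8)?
Number of paths = 1086151

Total paths from (0, 0) to (10, 13): C(23, 10) = 1144066. Paths through (2, 8): (paths (0, 0) → (2, 8)) × (paths (2, 8) → (10, 13)) = C(10, 2) · C(13, 8) = 45 · 1287 = 57915. Avoidance count = 1144066 − 57915 = 1086151.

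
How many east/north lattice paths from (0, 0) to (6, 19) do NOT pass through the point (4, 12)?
Number of paths = 111580

Total paths from (0, 0) to (6, 19): C(25, 6) = 177100. Paths through (4, 12): (paths (0, 0) → (4, 12)) × (paths (4, 12) → (6, 19)) = C(16, 4) · C(9, 2) = 1820 · 36 = 65520. Avoidance count = 177100 − 65520 = 111580.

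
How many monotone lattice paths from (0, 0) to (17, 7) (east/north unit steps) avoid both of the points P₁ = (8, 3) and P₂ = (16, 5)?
Number of paths = 189357

Inclusion–exclusion. Total paths: C(24, 17) = 346104. Through P₁: C(11, 8)·C(13, 9) = 117975. Through P₂: C(21, 16)·C(3, 1) = 61047. Since P₁ is strictly southwest of P₂, a monotone path through both must visit P₁ then P₂; paths through both = C(11, 8)·C(10, 8)·C(3, 1) = 22275. Avoid both = 346104 − 117975 − 61047 + 22275 = 189357.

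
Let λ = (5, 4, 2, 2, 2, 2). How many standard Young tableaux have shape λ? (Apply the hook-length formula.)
# SYT of shape (5, 4, 2, 2, 2, 2) = 1021020

Hook-length formula: f^λ = n! / Π hook(c), product over all cells c of the Young diagram. For λ = (5, 4, 2, 2, 2, 2), n = 17 boxes. Hook lengths by row (left-to-right, top-to-bottom): [10, 9, 4, 3, 1]; [8, 7, 2, 1]; [5, 4]; [4, 3]; [3, 2]; [2, 1]. Product of hooks = 348364800. So f^λ = 17! / 348364800 = 355687428096000 / 348364800 = 1021020.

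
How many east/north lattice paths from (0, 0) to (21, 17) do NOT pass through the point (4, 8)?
Number of paths = 27234491130

Total paths from (0, 0) to (21, 17): C(38, 21) = 28781143380. Paths through (4, 8): (paths (0, 0) → (4, 8)) × (paths (4, 8) → (21, 17)) = C(12, 4) · C(26, 17) = 495 · 3124550 = 1546652250. Avoidance count = 28781143380 − 1546652250 = 27234491130.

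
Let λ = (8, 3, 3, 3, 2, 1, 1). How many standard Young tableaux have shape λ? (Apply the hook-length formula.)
# SYT of shape (8, 3, 3, 3, 2, 1, 1) = 317444400

Hook-length formula: f^λ = n! / Π hook(c), product over all cells c of the Young diagram. For λ = (8, 3, 3, 3, 2, 1, 1), n = 21 boxes. Hook lengths by row (left-to-right, top-to-bottom): [14, 11, 9, 5, 4, 3, 2, 1]; [8, 5, 3]; [7, 4, 2]; [6, 3, 1]; [4, 1]; [2]; [1]. Product of hooks = 160944537600. So f^λ = 21! / 160944537600 = 51090942171709440000 / 160944537600 = 317444400.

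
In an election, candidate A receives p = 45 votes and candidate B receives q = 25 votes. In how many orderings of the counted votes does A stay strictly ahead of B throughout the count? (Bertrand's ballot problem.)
Strict-lead orderings = 1844503362944223072

Total orderings of the 70 votes with 45 for A: C(70, 45) = 6455761770304780752. By the Bertrand ballot formula (Cycle Lemma / reflection principle), the number of orderings in which A is strictly ahead of B throughout is (p − q)/(p + q) · C(p + q, p) = (45 − 25)/(45 + 25) · 6455761770304780752 = 1844503362944223072.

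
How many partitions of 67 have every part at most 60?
p(67, parts ≤ 60) = 2679659

Use the recurrence p(n, m) = p(n, m−1) + p(n−m, m): either the largest part is < m (count p(n, m−1)) or the largest part is exactly m (remove one copy of m, count p(n−m, m)). With p(0, ·) = 1 this gives p(67, parts ≤ 60) = 2679659. (By conjugating Young diagrams, this also counts partitions of 67 into at most 60 parts.)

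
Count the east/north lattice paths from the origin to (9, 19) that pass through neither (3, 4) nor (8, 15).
Number of paths = 3320490

Inclusion–exclusion. Total paths: C(28, 9) = 6906900. Through P₁: C(7, 3)·C(21, 6) = 1899240. Through P₂: C(23, 8)·C(5, 1) = 2451570. Since P₁ is strictly southwest of P₂, a monotone path through both must visit P₁ then P₂; paths through both = C(7, 3)·C(16, 5)·C(5, 1) = 764400. Avoid both = 6906900 − 1899240 − 2451570 + 764400 = 3320490.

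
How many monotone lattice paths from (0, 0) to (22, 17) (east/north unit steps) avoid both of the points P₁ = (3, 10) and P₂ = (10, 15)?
Number of paths = 50556142442

Inclusion–exclusion. Total paths: C(39, 22) = 51021117810. Through P₁: C(13, 3)·C(26, 19) = 188130800. Through P₂: C(25, 10)·C(14, 12) = 297457160. Since P₁ is strictly southwest of P₂, a monotone path through both must visit P₁ then P₂; paths through both = C(13, 3)·C(12, 7)·C(14, 12) = 20612592. Avoid both = 51021117810 − 188130800 − 297457160 + 20612592 = 50556142442.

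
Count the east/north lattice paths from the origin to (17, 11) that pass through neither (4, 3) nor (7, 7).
Number of paths = 12142823

Inclusion–exclusion. Total paths: C(28, 17) = 21474180. Through P₁: C(7, 4)·C(21, 13) = 7122150. Through P₂: C(14, 7)·C(14, 10) = 3435432. Since P₁ is strictly southwest of P₂, a monotone path through both must visit P₁ then P₂; paths through both = C(7, 4)·C(7, 3)·C(14, 10) = 1226225. Avoid both = 21474180 − 7122150 − 3435432 + 1226225 = 12142823.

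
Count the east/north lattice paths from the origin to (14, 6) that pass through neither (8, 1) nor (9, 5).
Number of paths = 22860

Inclusion–exclusion. Total paths: C(20, 14) = 38760. Through P₁: C(9, 8)·C(11, 6) = 4158. Through P₂: C(14, 9)·C(6, 5) = 12012. Since P₁ is strictly southwest of P₂, a monotone path through both must visit P₁ then P₂; paths through both = C(9, 8)·C(5, 1)·C(6, 5) = 270. Avoid both = 38760 − 4158 − 12012 + 270 = 22860.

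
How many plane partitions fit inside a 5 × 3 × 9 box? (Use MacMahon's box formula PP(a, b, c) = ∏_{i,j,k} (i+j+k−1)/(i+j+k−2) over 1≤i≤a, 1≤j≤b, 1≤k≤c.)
PP(5, 3, 9) = 208416208

Evaluate the triple product over i = 1..5, j = 1..3, k = 1..9. The factors are (2/1) · (3/2) · (4/3) · (5/4) · (6/5) · (7/6) · (8/7) · (9/8) · … (135 factors total). The numerators and denominators telescope so the product is an integer; carrying out the multiplication exactly gives PP(5, 3, 9) = 208416208.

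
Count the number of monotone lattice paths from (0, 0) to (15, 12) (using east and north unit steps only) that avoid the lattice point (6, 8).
Number of paths = 15236715

Total paths from (0, 0) to (15, 12): C(27, 15) = 17383860. Paths through (6, 8): (paths (0, 0) → (6, 8)) × (paths (6, 8) → (15, 12)) = C(14, 6) · C(13, 9) = 3003 · 715 = 2147145. Avoidance count = 17383860 − 2147145 = 15236715.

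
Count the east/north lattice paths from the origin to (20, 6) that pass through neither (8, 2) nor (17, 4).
Number of paths = 113230

Inclusion–exclusion. Total paths: C(26, 20) = 230230. Through P₁: C(10, 8)·C(16, 12) = 81900. Through P₂: C(21, 17)·C(5, 3) = 59850. Since P₁ is strictly southwest of P₂, a monotone path through both must visit P₁ then P₂; paths through both = C(10, 8)·C(11, 9)·C(5, 3) = 24750. Avoid both = 230230 − 81900 − 59850 + 24750 = 113230.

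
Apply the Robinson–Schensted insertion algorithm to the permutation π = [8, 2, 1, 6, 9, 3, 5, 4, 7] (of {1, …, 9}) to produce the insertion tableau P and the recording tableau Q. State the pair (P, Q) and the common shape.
P = [1, 3, 4, 7] / [2, 5, 9] / [6] / [8];  Q = [1, 4, 5, 9] / [2, 6, 7] / [3] / [8];  common shape = (4, 3, 1, 1)

Row-insert the values π_1, π_2, … into P one at a time, bumping the leftmost entry strictly greater than the inserted value down to the next row. The recording tableau Q records, in position (i, j), the step at which that cell was added to P.
  Insert 8 (step 1): P = [8];  Q = [1]
  Insert 2 (step 2): P = [2] / [8];  Q = [1] / [2]
  Insert 1 (step 3): P = [1] / [2] / [8];  Q = [1] / [2] / [3]
  Insert 6 (step 4): P = [1, 6] / [2] / [8];  Q = [1, 4] / [2] / [3]
  Insert 9 (step 5): P = [1, 6, 9] / [2] / [8];  Q = [1, 4, 5] / [2] / [3]
  Insert 3 (step 6): P = [1, 3, 9] / [2, 6] / [8];  Q = [1, 4, 5] / [2, 6] / [3]
  Insert 5 (step 7): P = [1, 3, 5] / [2, 6, 9] / [8];  Q = [1, 4, 5] / [2, 6, 7] / [3]
  Insert 4 (step 8): P = [1, 3, 4] / [2, 5, 9] / [6] / [8];  Q = [1, 4, 5] / [2, 6, 7] / [3] / [8]
  Insert 7 (step 9): P = [1, 3, 4, 7] / [2, 5, 9] / [6] / [8];  Q = [1, 4, 5, 9] / [2, 6, 7] / [3] / [8]
Final shape: (4, 3, 1, 1).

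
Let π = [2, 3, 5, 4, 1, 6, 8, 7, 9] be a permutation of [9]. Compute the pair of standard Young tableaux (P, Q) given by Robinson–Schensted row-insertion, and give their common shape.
P = [1, 3, 4, 6, 7, 9] / [2, 8] / [5];  Q = [1, 2, 3, 6, 7, 9] / [4, 8] / [5];  common shape = (6, 2, 1)

Row-insert the values π_1, π_2, … into P one at a time, bumping the leftmost entry strictly greater than the inserted value down to the next row. The recording tableau Q records, in position (i, j), the step at which that cell was added to P.
  Insert 2 (step 1): P = [2];  Q = [1]
  Insert 3 (step 2): P = [2, 3];  Q = [1, 2]
  Insert 5 (step 3): P = [2, 3, 5];  Q = [1, 2, 3]
  Insert 4 (step 4): P = [2, 3, 4] / [5];  Q = [1, 2, 3] / [4]
  Insert 1 (step 5): P = [1, 3, 4] / [2] / [5];  Q = [1, 2, 3] / [4] / [5]
  Insert 6 (step 6): P = [1, 3, 4, 6] / [2] / [5];  Q = [1, 2, 3, 6] / [4] / [5]
  Insert 8 (step 7): P = [1, 3, 4, 6, 8] / [2] / [5];  Q = [1, 2, 3, 6, 7] / [4] / [5]
  Insert 7 (step 8): P = [1, 3, 4, 6, 7] / [2, 8] / [5];  Q = [1, 2, 3, 6, 7] / [4, 8] / [5]
  Insert 9 (step 9): P = [1, 3, 4, 6, 7, 9] / [2, 8] / [5];  Q = [1, 2, 3, 6, 7, 9] / [4, 8] / [5]
Final shape: (6, 2, 1).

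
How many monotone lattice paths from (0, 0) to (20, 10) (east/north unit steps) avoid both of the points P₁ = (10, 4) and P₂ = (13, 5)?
Number of paths = 18414319

Inclusion–exclusion. Total paths: C(30, 20) = 30045015. Through P₁: C(14, 10)·C(16, 10) = 8016008. Through P₂: C(18, 13)·C(12, 7) = 6785856. Since P₁ is strictly southwest of P₂, a monotone path through both must visit P₁ then P₂; paths through both = C(14, 10)·C(4, 3)·C(12, 7) = 3171168. Avoid both = 30045015 − 8016008 − 6785856 + 3171168 = 18414319.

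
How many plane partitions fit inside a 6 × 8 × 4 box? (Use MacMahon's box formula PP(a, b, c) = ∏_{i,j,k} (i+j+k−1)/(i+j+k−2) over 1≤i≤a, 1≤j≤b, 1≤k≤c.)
PP(6, 8, 4) = 90474964580

Evaluate the triple product over i = 1..6, j = 1..8, k = 1..4. The factors are (2/1) · (3/2) · (4/3) · (5/4) · (3/2) · (4/3) · (5/4) · (6/5) · … (192 factors total). The numerators and denominators telescope so the product is an integer; carrying out the multiplication exactly gives PP(6, 8, 4) = 90474964580.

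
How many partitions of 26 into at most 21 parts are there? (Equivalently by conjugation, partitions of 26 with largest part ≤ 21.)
p(26, parts ≤ 21) = 2424

Use the recurrence p(n, m) = p(n, m−1) + p(n−m, m): either the largest part is < m (count p(n, m−1)) or the largest part is exactly m (remove one copy of m, count p(n−m, m)). With p(0, ·) = 1 this gives p(26, parts ≤ 21) = 2424. (By conjugating Young diagrams, this also counts partitions of 26 into at most 21 parts.)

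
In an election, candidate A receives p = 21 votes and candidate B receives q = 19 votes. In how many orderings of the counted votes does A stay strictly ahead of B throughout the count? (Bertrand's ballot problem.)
Strict-lead orderings = 6564120420

Total orderings of the 40 votes with 21 for A: C(40, 21) = 131282408400. By the Bertrand ballot formula (Cycle Lemma / reflection principle), the number of orderings in which A is strictly ahead of B throughout is (p − q)/(p + q) · C(p + q, p) = (21 − 19)/(21 + 19) · 131282408400 = 6564120420.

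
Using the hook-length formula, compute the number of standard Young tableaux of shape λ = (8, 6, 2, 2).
# SYT of shape (8, 6, 2, 2) = 2148120

Hook-length formula: f^λ = n! / Π hook(c), product over all cells c of the Young diagram. For λ = (8, 6, 2, 2), n = 18 boxes. Hook lengths by row (left-to-right, top-to-bottom): [11, 10, 7, 6, 5, 4, 2, 1]; [8, 7, 4, 3, 2, 1]; [3, 2]; [2, 1]. Product of hooks = 2980454400. So f^λ = 18! / 2980454400 = 6402373705728000 / 2980454400 = 2148120.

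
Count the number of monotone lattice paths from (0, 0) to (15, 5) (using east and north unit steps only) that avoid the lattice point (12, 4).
Number of paths = 8224

Total paths from (0, 0) to (15, 5): C(20, 15) = 15504. Paths through (12, 4): (paths (0, 0) → (12, 4)) × (paths (12, 4) → (15, 5)) = C(16, 12) · C(4, 3) = 1820 · 4 = 7280. Avoidance count = 15504 − 7280 = 8224.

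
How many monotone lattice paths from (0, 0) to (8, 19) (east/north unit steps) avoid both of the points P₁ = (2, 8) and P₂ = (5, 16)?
Number of paths = 1404675

Inclusion–exclusion. Total paths: C(27, 8) = 2220075. Through P₁: C(10, 2)·C(17, 6) = 556920. Through P₂: C(21, 5)·C(6, 3) = 406980. Since P₁ is strictly southwest of P₂, a monotone path through both must visit P₁ then P₂; paths through both = C(10, 2)·C(11, 3)·C(6, 3) = 148500. Avoid both = 2220075 − 556920 − 406980 + 148500 = 1404675.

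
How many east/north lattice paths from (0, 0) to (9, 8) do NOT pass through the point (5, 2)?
Number of paths = 19900

Total paths from (0, 0) to (9, 8): C(17, 9) = 24310. Paths through (5, 2): (paths (0, 0) → (5, 2)) × (paths (5, 2) → (9, 8)) = C(7, 5) · C(10, 4) = 21 · 210 = 4410. Avoidance count = 24310 − 4410 = 19900.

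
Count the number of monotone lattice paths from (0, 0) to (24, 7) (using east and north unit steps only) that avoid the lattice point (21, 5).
Number of paths = 1971775

Total paths from (0, 0) to (24, 7): C(31, 24) = 2629575. Paths through (21, 5): (paths (0, 0) → (21, 5)) × (paths (21, 5) → (24, 7)) = C(26, 21) · C(5, 3) = 65780 · 10 = 657800. Avoidance count = 2629575 − 657800 = 1971775.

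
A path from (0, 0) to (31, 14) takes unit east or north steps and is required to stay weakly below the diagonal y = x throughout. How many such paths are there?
Number of paths = 93865125915

By the reflection principle (André's argument), the number of monotone paths to (31, 14) with n ≤ m that never go above y = x is C(45, 31) − C(45, 32) = 166871334960 − 73006209045 = 93865125915.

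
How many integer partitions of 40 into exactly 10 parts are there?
p(40, 10 parts) = 3590

Partitions of n into exactly k parts are in bijection with partitions of n − k into at most k parts (subtract 1 from each part). So p(40, exactly 10) = p(30, parts ≤ 10). Computing via the recurrence p(m, j) = p(m, j−1) + p(m−j, j) gives 3590.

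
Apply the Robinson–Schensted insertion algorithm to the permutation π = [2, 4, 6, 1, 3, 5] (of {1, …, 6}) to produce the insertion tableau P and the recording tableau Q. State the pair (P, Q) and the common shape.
P = [1, 3, 5] / [2, 4, 6];  Q = [1, 2, 3] / [4, 5, 6];  common shape = (3, 3)

Row-insert the values π_1, π_2, … into P one at a time, bumping the leftmost entry strictly greater than the inserted value down to the next row. The recording tableau Q records, in position (i, j), the step at which that cell was added to P.
  Insert 2 (step 1): P = [2];  Q = [1]
  Insert 4 (step 2): P = [2, 4];  Q = [1, 2]
  Insert 6 (step 3): P = [2, 4, 6];  Q = [1, 2, 3]
  Insert 1 (step 4): P = [1, 4, 6] / [2];  Q = [1, 2, 3] / [4]
  Insert 3 (step 5): P = [1, 3, 6] / [2, 4];  Q = [1, 2, 3] / [4, 5]
  Insert 5 (step 6): P = [1, 3, 5] / [2, 4, 6];  Q = [1, 2, 3] / [4, 5, 6]
Final shape: (3, 3).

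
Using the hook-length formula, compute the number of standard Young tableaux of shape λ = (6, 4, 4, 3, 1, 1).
# SYT of shape (6, 4, 4, 3, 1, 1) = 36732852

Hook-length formula: f^λ = n! / Π hook(c), product over all cells c of the Young diagram. For λ = (6, 4, 4, 3, 1, 1), n = 19 boxes. Hook lengths by row (left-to-right, top-to-bottom): [11, 8, 7, 5, 2, 1]; [8, 5, 4, 2]; [7, 4, 3, 1]; [5, 2, 1]; [2]; [1]. Product of hooks = 3311616000. So f^λ = 19! / 3311616000 = 121645100408832000 / 3311616000 = 36732852.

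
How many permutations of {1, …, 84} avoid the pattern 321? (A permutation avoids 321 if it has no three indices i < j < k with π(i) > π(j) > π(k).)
C_84 = 270557451039395118028642463289168566420671280440

These 321-avoiding permutations are counted by the Catalan number C_n = (1/(n + 1)) · C(2n, n). For n = 84: C_84 = (1/85) · C(168, 84) = 22997383338348585032434609379579328145757058837400/85 = 270557451039395118028642463289168566420671280440.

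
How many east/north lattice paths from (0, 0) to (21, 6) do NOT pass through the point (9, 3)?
Number of paths = 195910

Total paths from (0, 0) to (21, 6): C(27, 21) = 296010. Paths through (9, 3): (paths (0, 0) → (9, 3)) × (paths (9, 3) → (21, 6)) = C(12, 9) · C(15, 12) = 220 · 455 = 100100. Avoidance count = 296010 − 100100 = 195910.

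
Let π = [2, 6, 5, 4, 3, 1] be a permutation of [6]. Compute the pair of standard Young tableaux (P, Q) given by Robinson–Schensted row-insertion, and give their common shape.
P = [1, 3] / [2] / [4] / [5] / [6];  Q = [1, 2] / [3] / [4] / [5] / [6];  common shape = (2, 1, 1, 1, 1)

Row-insert the values π_1, π_2, … into P one at a time, bumping the leftmost entry strictly greater than the inserted value down to the next row. The recording tableau Q records, in position (i, j), the step at which that cell was added to P.
  Insert 2 (step 1): P = [2];  Q = [1]
  Insert 6 (step 2): P = [2, 6];  Q = [1, 2]
  Insert 5 (step 3): P = [2, 5] / [6];  Q = [1, 2] / [3]
  Insert 4 (step 4): P = [2, 4] / [5] / [6];  Q = [1, 2] / [3] / [4]
  Insert 3 (step 5): P = [2, 3] / [4] / [5] / [6];  Q = [1, 2] / [3] / [4] / [5]
  Insert 1 (step 6): P = [1, 3] / [2] / [4] / [5] / [6];  Q = [1, 2] / [3] / [4] / [5] / [6]
Final shape: (2, 1, 1, 1, 1).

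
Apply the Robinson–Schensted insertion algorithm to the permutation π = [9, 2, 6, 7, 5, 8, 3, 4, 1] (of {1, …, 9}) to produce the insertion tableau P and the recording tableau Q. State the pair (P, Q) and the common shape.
P = [1, 3, 4, 8] / [2, 7] / [5] / [6] / [9];  Q = [1, 3, 4, 6] / [2, 8] / [5] / [7] / [9];  common shape = (4, 2, 1, 1, 1)

Row-insert the values π_1, π_2, … into P one at a time, bumping the leftmost entry strictly greater than the inserted value down to the next row. The recording tableau Q records, in position (i, j), the step at which that cell was added to P.
  Insert 9 (step 1): P = [9];  Q = [1]
  Insert 2 (step 2): P = [2] / [9];  Q = [1] / [2]
  Insert 6 (step 3): P = [2, 6] / [9];  Q = [1, 3] / [2]
  Insert 7 (step 4): P = [2, 6, 7] / [9];  Q = [1, 3, 4] / [2]
  Insert 5 (step 5): P = [2, 5, 7] / [6] / [9];  Q = [1, 3, 4] / [2] / [5]
  Insert 8 (step 6): P = [2, 5, 7, 8] / [6] / [9];  Q = [1, 3, 4, 6] / [2] / [5]
  Insert 3 (step 7): P = [2, 3, 7, 8] / [5] / [6] / [9];  Q = [1, 3, 4, 6] / [2] / [5] / [7]
  Insert 4 (step 8): P = [2, 3, 4, 8] / [5, 7] / [6] / [9];  Q = [1, 3, 4, 6] / [2, 8] / [5] / [7]
  Insert 1 (step 9): P = [1, 3, 4, 8] / [2, 7] / [5] / [6] / [9];  Q = [1, 3, 4, 6] / [2, 8] / [5] / [7] / [9]
Final shape: (4, 2, 1, 1, 1).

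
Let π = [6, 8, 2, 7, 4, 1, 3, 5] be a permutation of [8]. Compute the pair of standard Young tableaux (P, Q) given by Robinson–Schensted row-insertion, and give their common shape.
P = [1, 3, 5] / [2, 4] / [6, 7] / [8];  Q = [1, 2, 8] / [3, 4] / [5, 7] / [6];  common shape = (3, 2, 2, 1)

Row-insert the values π_1, π_2, … into P one at a time, bumping the leftmost entry strictly greater than the inserted value down to the next row. The recording tableau Q records, in position (i, j), the step at which that cell was added to P.
  Insert 6 (step 1): P = [6];  Q = [1]
  Insert 8 (step 2): P = [6, 8];  Q = [1, 2]
  Insert 2 (step 3): P = [2, 8] / [6];  Q = [1, 2] / [3]
  Insert 7 (step 4): P = [2, 7] / [6, 8];  Q = [1, 2] / [3, 4]
  Insert 4 (step 5): P = [2, 4] / [6, 7] / [8];  Q = [1, 2] / [3, 4] / [5]
  Insert 1 (step 6): P = [1, 4] / [2, 7] / [6] / [8];  Q = [1, 2] / [3, 4] / [5] / [6]
  Insert 3 (step 7): P = [1, 3] / [2, 4] / [6, 7] / [8];  Q = [1, 2] / [3, 4] / [5, 7] / [6]
  Insert 5 (step 8): P = [1, 3, 5] / [2, 4] / [6, 7] / [8];  Q = [1, 2, 8] / [3, 4] / [5, 7] / [6]
Final shape: (3, 2, 2, 1).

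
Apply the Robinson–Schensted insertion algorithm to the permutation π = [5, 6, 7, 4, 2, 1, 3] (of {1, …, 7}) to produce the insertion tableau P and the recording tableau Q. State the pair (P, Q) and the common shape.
P = [1, 3, 7] / [2, 6] / [4] / [5];  Q = [1, 2, 3] / [4, 7] / [5] / [6];  common shape = (3, 2, 1, 1)

Row-insert the values π_1, π_2, … into P one at a time, bumping the leftmost entry strictly greater than the inserted value down to the next row. The recording tableau Q records, in position (i, j), the step at which that cell was added to P.
  Insert 5 (step 1): P = [5];  Q = [1]
  Insert 6 (step 2): P = [5, 6];  Q = [1, 2]
  Insert 7 (step 3): P = [5, 6, 7];  Q = [1, 2, 3]
  Insert 4 (step 4): P = [4, 6, 7] / [5];  Q = [1, 2, 3] / [4]
  Insert 2 (step 5): P = [2, 6, 7] / [4] / [5];  Q = [1, 2, 3] / [4] / [5]
  Insert 1 (step 6): P = [1, 6, 7] / [2] / [4] / [5];  Q = [1, 2, 3] / [4] / [5] / [6]
  Insert 3 (step 7): P = [1, 3, 7] / [2, 6] / [4] / [5];  Q = [1, 2, 3] / [4, 7] / [5] / [6]
Final shape: (3, 2, 1, 1).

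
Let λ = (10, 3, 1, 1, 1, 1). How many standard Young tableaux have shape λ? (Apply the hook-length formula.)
# SYT of shape (10, 3, 1, 1, 1, 1) = 155584

Hook-length formula: f^λ = n! / Π hook(c), product over all cells c of the Young diagram. For λ = (10, 3, 1, 1, 1, 1), n = 17 boxes. Hook lengths by row (left-to-right, top-to-bottom): [15, 10, 9, 7, 6, 5, 4, 3, 2, 1]; [7, 2, 1]; [4]; [3]; [2]; [1]. Product of hooks = 2286144000. So f^λ = 17! / 2286144000 = 355687428096000 / 2286144000 = 155584.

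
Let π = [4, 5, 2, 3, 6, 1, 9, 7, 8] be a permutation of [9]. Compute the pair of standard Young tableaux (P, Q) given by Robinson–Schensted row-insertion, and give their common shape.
P = [1, 3, 6, 7, 8] / [2, 5, 9] / [4];  Q = [1, 2, 5, 7, 9] / [3, 4, 8] / [6];  common shape = (5, 3, 1)

Row-insert the values π_1, π_2, … into P one at a time, bumping the leftmost entry strictly greater than the inserted value down to the next row. The recording tableau Q records, in position (i, j), the step at which that cell was added to P.
  Insert 4 (step 1): P = [4];  Q = [1]
  Insert 5 (step 2): P = [4, 5];  Q = [1, 2]
  Insert 2 (step 3): P = [2, 5] / [4];  Q = [1, 2] / [3]
  Insert 3 (step 4): P = [2, 3] / [4, 5];  Q = [1, 2] / [3, 4]
  Insert 6 (step 5): P = [2, 3, 6] / [4, 5];  Q = [1, 2, 5] / [3, 4]
  Insert 1 (step 6): P = [1, 3, 6] / [2, 5] / [4];  Q = [1, 2, 5] / [3, 4] / [6]
  Insert 9 (step 7): P = [1, 3, 6, 9] / [2, 5] / [4];  Q = [1, 2, 5, 7] / [3, 4] / [6]
  Insert 7 (step 8): P = [1, 3, 6, 7] / [2, 5, 9] / [4];  Q = [1, 2, 5, 7] / [3, 4, 8] / [6]
  Insert 8 (step 9): P = [1, 3, 6, 7, 8] / [2, 5, 9] / [4];  Q = [1, 2, 5, 7, 9] / [3, 4, 8] / [6]
Final shape: (5, 3, 1).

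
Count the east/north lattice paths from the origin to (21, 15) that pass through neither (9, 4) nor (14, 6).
Number of paths = 4329523990

Inclusion–exclusion. Total paths: C(36, 21) = 5567902560. Through P₁: C(13, 9)·C(23, 12) = 966735770. Through P₂: C(20, 14)·C(16, 7) = 443414400. Since P₁ is strictly southwest of P₂, a monotone path through both must visit P₁ then P₂; paths through both = C(13, 9)·C(7, 5)·C(16, 7) = 171771600. Avoid both = 5567902560 − 966735770 − 443414400 + 171771600 = 4329523990.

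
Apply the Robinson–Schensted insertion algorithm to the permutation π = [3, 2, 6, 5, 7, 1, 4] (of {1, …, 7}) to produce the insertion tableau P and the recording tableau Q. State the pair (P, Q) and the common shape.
P = [1, 4, 7] / [2, 5] / [3, 6];  Q = [1, 3, 5] / [2, 4] / [6, 7];  common shape = (3, 2, 2)

Row-insert the values π_1, π_2, … into P one at a time, bumping the leftmost entry strictly greater than the inserted value down to the next row. The recording tableau Q records, in position (i, j), the step at which that cell was added to P.
  Insert 3 (step 1): P = [3];  Q = [1]
  Insert 2 (step 2): P = [2] / [3];  Q = [1] / [2]
  Insert 6 (step 3): P = [2, 6] / [3];  Q = [1, 3] / [2]
  Insert 5 (step 4): P = [2, 5] / [3, 6];  Q = [1, 3] / [2, 4]
  Insert 7 (step 5): P = [2, 5, 7] / [3, 6];  Q = [1, 3, 5] / [2, 4]
  Insert 1 (step 6): P = [1, 5, 7] / [2, 6] / [3];  Q = [1, 3, 5] / [2, 4] / [6]
  Insert 4 (step 7): P = [1, 4, 7] / [2, 5] / [3, 6];  Q = [1, 3, 5] / [2, 4] / [6, 7]
Final shape: (3, 2, 2).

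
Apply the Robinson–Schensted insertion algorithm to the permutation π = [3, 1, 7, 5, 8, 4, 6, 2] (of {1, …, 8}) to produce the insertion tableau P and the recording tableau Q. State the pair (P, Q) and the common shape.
P = [1, 2, 6] / [3, 4, 8] / [5] / [7];  Q = [1, 3, 5] / [2, 4, 7] / [6] / [8];  common shape = (3, 3, 1, 1)

Row-insert the values π_1, π_2, … into P one at a time, bumping the leftmost entry strictly greater than the inserted value down to the next row. The recording tableau Q records, in position (i, j), the step at which that cell was added to P.
  Insert 3 (step 1): P = [3];  Q = [1]
  Insert 1 (step 2): P = [1] / [3];  Q = [1] / [2]
  Insert 7 (step 3): P = [1, 7] / [3];  Q = [1, 3] / [2]
  Insert 5 (step 4): P = [1, 5] / [3, 7];  Q = [1, 3] / [2, 4]
  Insert 8 (step 5): P = [1, 5, 8] / [3, 7];  Q = [1, 3, 5] / [2, 4]
  Insert 4 (step 6): P = [1, 4, 8] / [3, 5] / [7];  Q = [1, 3, 5] / [2, 4] / [6]
  Insert 6 (step 7): P = [1, 4, 6] / [3, 5, 8] / [7];  Q = [1, 3, 5] / [2, 4, 7] / [6]
  Insert 2 (step 8): P = [1, 2, 6] / [3, 4, 8] / [5] / [7];  Q = [1, 3, 5] / [2, 4, 7] / [6] / [8]
Final shape: (3, 3, 1, 1).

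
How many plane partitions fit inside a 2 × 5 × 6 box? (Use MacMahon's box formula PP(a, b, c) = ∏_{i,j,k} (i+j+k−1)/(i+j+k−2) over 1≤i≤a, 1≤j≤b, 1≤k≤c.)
PP(2, 5, 6) = 60984

Evaluate the triple product over i = 1..2, j = 1..5, k = 1..6. The factors are (2/1) · (3/2) · (4/3) · (5/4) · (6/5) · (7/6) · (3/2) · (4/3) · … (60 factors total). The numerators and denominators telescope so the product is an integer; carrying out the multiplication exactly gives PP(2, 5, 6) = 60984.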